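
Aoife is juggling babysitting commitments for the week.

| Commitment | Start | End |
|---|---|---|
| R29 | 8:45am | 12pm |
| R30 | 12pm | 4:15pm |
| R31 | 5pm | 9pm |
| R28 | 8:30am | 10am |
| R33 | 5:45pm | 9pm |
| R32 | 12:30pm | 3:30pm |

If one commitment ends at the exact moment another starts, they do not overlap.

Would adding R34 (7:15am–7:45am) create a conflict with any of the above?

No — it doesn't clash with anything

R28: starts 8:30am at or after R34 ends 7:45am → clear.
R29: starts 8:45am at or after R34 ends 7:45am → clear.
R30: starts 12pm at or after R34 ends 7:45am → clear.
R32: starts 12:30pm at or after R34 ends 7:45am → clear.
R31: starts 5pm at or after R34 ends 7:45am → clear.
R33: starts 5:45pm at or after R34 ends 7:45am → clear.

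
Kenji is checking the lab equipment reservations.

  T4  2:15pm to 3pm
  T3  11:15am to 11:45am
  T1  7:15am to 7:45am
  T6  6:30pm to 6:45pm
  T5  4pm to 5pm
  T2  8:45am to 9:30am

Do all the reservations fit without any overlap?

Yes

Sorted by start: T1, T2, T3, T4, T5, T6.
T2 starts after T1 ends; T1 is clear from here.
T3 starts after T2 ends; T2 is clear from here.
T4 starts after T3 ends; T3 is clear from here.
T5 starts after T4 ends; T4 is clear from here.
T6 starts after T5 ends.
Every pair is clear; the schedule has no overlaps.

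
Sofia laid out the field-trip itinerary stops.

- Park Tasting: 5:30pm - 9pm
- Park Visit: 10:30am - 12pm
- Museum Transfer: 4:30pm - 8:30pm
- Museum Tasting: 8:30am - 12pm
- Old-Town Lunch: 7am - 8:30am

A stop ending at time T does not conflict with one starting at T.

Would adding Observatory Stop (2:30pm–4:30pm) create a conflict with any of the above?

No — it doesn't clash with anything

Old-Town Lunch: ends 8:30am at or before Observatory Stop starts 2:30pm → clear.
Museum Tasting: ends 12pm at or before Observatory Stop starts 2:30pm → clear.
Park Visit: ends 12pm at or before Observatory Stop starts 2:30pm → clear.
Museum Transfer: starts 4:30pm at or after Observatory Stop ends 4:30pm → clear.
Park Tasting: starts 5:30pm at or after Observatory Stop ends 4:30pm → clear.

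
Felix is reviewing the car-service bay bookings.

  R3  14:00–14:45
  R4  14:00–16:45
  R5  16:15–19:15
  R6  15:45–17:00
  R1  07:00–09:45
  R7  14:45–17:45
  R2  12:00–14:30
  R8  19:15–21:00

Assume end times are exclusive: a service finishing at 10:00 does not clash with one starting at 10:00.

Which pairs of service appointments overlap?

R2 & R3, R2 & R4, R3 & R4, R4 & R5, R4 & R6, R4 & R7, R5 & R6, R5 & R7, R6 & R7

Two intervals overlap when each starts before the other ends.
Sorted by start: R1, R2, R3, R4, R7, R6, R5, R8.
R2 starts after R1 ends — done with R1.
R3 starts before R2 ends → R2 and R3 overlap.
R4 starts before R2 ends → R2 and R4 overlap.
R7 starts after R2 ends — done with R2.
R4 starts before R3 ends → R3 and R4 overlap.
R7 starts exactly when R3 ends (back-to-back, no overlap) — done with R3.
R7 starts before R4 ends → R4 and R7 overlap.
R6 starts before R4 ends → R4 and R6 overlap.
R5 starts before R4 ends → R4 and R5 overlap.
R8 starts after R4 ends.
R6 starts before R7 ends → R7 and R6 overlap.
R5 starts before R7 ends → R7 and R5 overlap.
R8 starts after R7 ends.
R5 starts before R6 ends → R6 and R5 overlap.
R8 starts after R6 ends.
R8 starts exactly when R5 ends (back-to-back, no overlap).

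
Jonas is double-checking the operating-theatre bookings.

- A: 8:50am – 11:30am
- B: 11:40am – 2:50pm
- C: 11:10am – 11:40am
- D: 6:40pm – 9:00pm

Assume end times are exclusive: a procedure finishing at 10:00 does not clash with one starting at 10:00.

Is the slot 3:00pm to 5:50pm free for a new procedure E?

A: ends 11:30am at or before E starts 3:00pm → clear.
C: ends 11:40am at or before E starts 3:00pm → clear.
B: ends 2:50pm at or before E starts 3:00pm → clear.
D: starts 6:40pm at or after E ends 5:50pm → clear.

Yes — the slot is free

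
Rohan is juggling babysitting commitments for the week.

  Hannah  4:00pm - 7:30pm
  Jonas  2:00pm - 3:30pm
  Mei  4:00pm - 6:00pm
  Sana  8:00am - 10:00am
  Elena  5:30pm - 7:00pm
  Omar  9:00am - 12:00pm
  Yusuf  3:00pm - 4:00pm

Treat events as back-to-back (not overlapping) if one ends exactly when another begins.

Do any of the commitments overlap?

Sorted by start: Sana, Omar, Jonas, Yusuf, Mei, Hannah, Elena.
Omar starts before Sana ends → Sana and Omar overlap.
That's a conflict, so the schedule is not conflict-free.

Yes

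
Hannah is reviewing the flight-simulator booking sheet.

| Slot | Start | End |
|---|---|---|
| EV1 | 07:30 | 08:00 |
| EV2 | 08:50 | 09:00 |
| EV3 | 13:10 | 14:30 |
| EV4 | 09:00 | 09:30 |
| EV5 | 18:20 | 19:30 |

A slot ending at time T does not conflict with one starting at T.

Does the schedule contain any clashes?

Sorted by start: EV1, EV2, EV4, EV3, EV5.
EV2 starts after EV1 ends, so EV1 has no further overlaps.
EV4 starts exactly when EV2 ends (back-to-back, no overlap), so EV2 has no further overlaps.
EV3 starts after EV4 ends, so EV4 has no further overlaps.
EV5 starts after EV3 ends.
Every pair is clear; the schedule has no overlaps.

No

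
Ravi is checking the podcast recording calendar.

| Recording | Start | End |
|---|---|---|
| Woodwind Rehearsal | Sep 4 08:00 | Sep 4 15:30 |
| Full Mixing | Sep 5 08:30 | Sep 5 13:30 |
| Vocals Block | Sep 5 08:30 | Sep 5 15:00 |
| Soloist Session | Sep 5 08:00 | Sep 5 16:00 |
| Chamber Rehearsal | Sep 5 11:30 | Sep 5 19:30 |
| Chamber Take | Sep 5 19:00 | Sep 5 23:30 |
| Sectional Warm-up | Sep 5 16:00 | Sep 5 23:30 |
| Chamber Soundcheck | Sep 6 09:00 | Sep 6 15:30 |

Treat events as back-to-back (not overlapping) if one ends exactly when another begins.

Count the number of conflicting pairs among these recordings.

Sorted by start: Woodwind Rehearsal, Soloist Session, Full Mixing, Vocals Block, Chamber Rehearsal, Sectional Warm-up, Chamber Take, Chamber Soundcheck.
Soloist Session starts after Woodwind Rehearsal ends, so Woodwind Rehearsal has no further overlaps.
Full Mixing starts before Soloist Session ends → Soloist Session and Full Mixing overlap.
Vocals Block starts before Soloist Session ends → Soloist Session and Vocals Block overlap.
Chamber Rehearsal starts before Soloist Session ends → Soloist Session and Chamber Rehearsal overlap.
Sectional Warm-up starts exactly when Soloist Session ends (back-to-back, no overlap), so Soloist Session has no further overlaps.
Vocals Block starts before Full Mixing ends → Full Mixing and Vocals Block overlap.
Chamber Rehearsal starts before Full Mixing ends → Full Mixing and Chamber Rehearsal overlap.
Sectional Warm-up starts after Full Mixing ends, so Full Mixing has no further overlaps.
Chamber Rehearsal starts before Vocals Block ends → Vocals Block and Chamber Rehearsal overlap.
Sectional Warm-up starts after Vocals Block ends, so Vocals Block has no further overlaps.
Sectional Warm-up starts before Chamber Rehearsal ends → Chamber Rehearsal and Sectional Warm-up overlap.
Chamber Take starts before Chamber Rehearsal ends → Chamber Rehearsal and Chamber Take overlap.
Chamber Soundcheck starts after Chamber Rehearsal ends.
Chamber Take starts before Sectional Warm-up ends → Sectional Warm-up and Chamber Take overlap.
Chamber Soundcheck starts after Sectional Warm-up ends.
Chamber Soundcheck starts after Chamber Take ends.
Overlapping pairs: Chamber Rehearsal & Chamber Take, Chamber Rehearsal & Full Mixing, Chamber Rehearsal & Sectional Warm-up, Chamber Rehearsal & Soloist Session, Chamber Rehearsal & Vocals Block, Chamber Take & Sectional Warm-up, Full Mixing & Soloist Session, Full Mixing & Vocals Block, Soloist Session & Vocals Block — 9 in total.

9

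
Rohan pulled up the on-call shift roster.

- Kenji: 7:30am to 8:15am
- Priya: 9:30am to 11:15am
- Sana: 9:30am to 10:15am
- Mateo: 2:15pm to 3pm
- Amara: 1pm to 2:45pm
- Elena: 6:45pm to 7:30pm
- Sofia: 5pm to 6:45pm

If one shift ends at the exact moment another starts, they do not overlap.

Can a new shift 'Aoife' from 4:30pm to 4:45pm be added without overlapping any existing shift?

Yes — the slot is free

Kenji: ends 8:15am at or before Aoife starts 4:30pm → clear.
Priya: ends 11:15am at or before Aoife starts 4:30pm → clear.
Sana: ends 10:15am at or before Aoife starts 4:30pm → clear.
Amara: ends 2:45pm at or before Aoife starts 4:30pm → clear.
Mateo: ends 3pm at or before Aoife starts 4:30pm → clear.
Sofia: starts 5pm at or after Aoife ends 4:45pm → clear.
Elena: starts 6:45pm at or after Aoife ends 4:45pm → clear.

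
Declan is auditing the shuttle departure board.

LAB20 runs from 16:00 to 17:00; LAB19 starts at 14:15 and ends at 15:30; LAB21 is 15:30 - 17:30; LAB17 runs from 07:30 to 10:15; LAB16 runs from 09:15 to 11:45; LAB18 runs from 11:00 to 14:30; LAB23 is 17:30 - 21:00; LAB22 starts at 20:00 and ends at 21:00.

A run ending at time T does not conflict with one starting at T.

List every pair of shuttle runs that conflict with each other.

Two intervals overlap when each starts before the other ends.
Sorted by start: LAB17, LAB16, LAB18, LAB19, LAB21, LAB20, LAB23, LAB22.
LAB16 starts before LAB17 ends → LAB17 and LAB16 overlap.
LAB18 starts after LAB17 ends; LAB17 is clear from here.
LAB18 starts before LAB16 ends → LAB16 and LAB18 overlap.
LAB19 starts after LAB16 ends; LAB16 is clear from here.
LAB19 starts before LAB18 ends → LAB18 and LAB19 overlap.
LAB21 starts after LAB18 ends; LAB18 is clear from here.
LAB21 starts exactly when LAB19 ends (back-to-back, no overlap); LAB19 is clear from here.
LAB20 starts before LAB21 ends → LAB21 and LAB20 overlap.
LAB23 starts exactly when LAB21 ends (back-to-back, no overlap); LAB21 is clear from here.
LAB23 starts after LAB20 ends; LAB20 is clear from here.
LAB22 starts before LAB23 ends → LAB23 and LAB22 overlap.

LAB16 & LAB17, LAB16 & LAB18, LAB18 & LAB19, LAB20 & LAB21, LAB22 & LAB23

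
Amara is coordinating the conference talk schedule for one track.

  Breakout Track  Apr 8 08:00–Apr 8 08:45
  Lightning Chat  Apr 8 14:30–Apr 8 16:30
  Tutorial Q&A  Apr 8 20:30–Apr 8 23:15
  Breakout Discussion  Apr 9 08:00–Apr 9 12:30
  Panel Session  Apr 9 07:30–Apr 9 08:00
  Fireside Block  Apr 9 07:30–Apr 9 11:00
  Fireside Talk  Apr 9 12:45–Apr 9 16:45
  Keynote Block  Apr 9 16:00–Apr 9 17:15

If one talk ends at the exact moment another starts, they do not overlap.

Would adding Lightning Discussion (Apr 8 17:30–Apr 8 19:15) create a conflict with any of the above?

Breakout Track: ends Apr 8 08:45 at or before Lightning Discussion starts Apr 8 17:30 → clear.
Lightning Chat: ends Apr 8 16:30 at or before Lightning Discussion starts Apr 8 17:30 → clear.
Tutorial Q&A: starts Apr 8 20:30 at or after Lightning Discussion ends Apr 8 19:15 → clear.
Panel Session: starts Apr 9 07:30 at or after Lightning Discussion ends Apr 8 19:15 → clear.
Fireside Block: starts Apr 9 07:30 at or after Lightning Discussion ends Apr 8 19:15 → clear.
Breakout Discussion: starts Apr 9 08:00 at or after Lightning Discussion ends Apr 8 19:15 → clear.
Fireside Talk: starts Apr 9 12:45 at or after Lightning Discussion ends Apr 8 19:15 → clear.
Keynote Block: starts Apr 9 16:00 at or after Lightning Discussion ends Apr 8 19:15 → clear.

No — it doesn't clash with anything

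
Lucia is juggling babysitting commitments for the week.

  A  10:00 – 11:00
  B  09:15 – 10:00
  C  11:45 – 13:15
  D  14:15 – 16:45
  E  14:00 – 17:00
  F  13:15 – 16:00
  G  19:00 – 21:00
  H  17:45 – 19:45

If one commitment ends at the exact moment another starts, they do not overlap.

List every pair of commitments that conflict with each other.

D & E, D & F, E & F, G & H

Sorted by start: B, A, C, F, E, D, H, G.
A starts exactly when B ends (back-to-back, no overlap) — done with B.
C starts after A ends — done with A.
F starts exactly when C ends (back-to-back, no overlap) — done with C.
E starts before F ends → F and E overlap.
D starts before F ends → F and D overlap.
H starts after F ends — done with F.
D starts before E ends → E and D overlap.
H starts after E ends — done with E.
H starts after D ends — done with D.
G starts before H ends → H and G overlap.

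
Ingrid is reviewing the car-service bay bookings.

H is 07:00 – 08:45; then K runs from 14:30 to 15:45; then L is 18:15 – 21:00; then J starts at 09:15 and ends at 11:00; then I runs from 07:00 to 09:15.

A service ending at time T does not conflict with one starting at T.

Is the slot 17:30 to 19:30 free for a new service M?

No — it overlaps L

H: ends 08:45 at or before M starts 17:30 → clear.
I: ends 09:15 at or before M starts 17:30 → clear.
J: ends 11:00 at or before M starts 17:30 → clear.
K: ends 15:45 at or before M starts 17:30 → clear.
L: starts 18:15 before M ends 19:30, and ends 21:00 after M starts 17:30 → overlap.
M overlaps L.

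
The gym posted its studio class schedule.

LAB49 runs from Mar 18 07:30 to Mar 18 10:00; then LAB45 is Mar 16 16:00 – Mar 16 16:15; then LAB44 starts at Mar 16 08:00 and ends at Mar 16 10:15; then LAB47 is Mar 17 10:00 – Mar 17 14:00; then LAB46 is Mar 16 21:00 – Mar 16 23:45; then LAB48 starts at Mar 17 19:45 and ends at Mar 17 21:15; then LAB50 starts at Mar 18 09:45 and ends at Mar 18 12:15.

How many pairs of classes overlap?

1

Sorted by start: LAB44, LAB45, LAB46, LAB47, LAB48, LAB49, LAB50.
LAB45 starts after LAB44 ends, so nothing later overlaps LAB44 either.
LAB46 starts after LAB45 ends, so nothing later overlaps LAB45 either.
LAB47 starts after LAB46 ends, so nothing later overlaps LAB46 either.
LAB48 starts after LAB47 ends, so nothing later overlaps LAB47 either.
LAB49 starts after LAB48 ends, so nothing later overlaps LAB48 either.
LAB50 starts before LAB49 ends → LAB49 and LAB50 overlap.
Overlapping pairs: LAB49 & LAB50 — 1 in total.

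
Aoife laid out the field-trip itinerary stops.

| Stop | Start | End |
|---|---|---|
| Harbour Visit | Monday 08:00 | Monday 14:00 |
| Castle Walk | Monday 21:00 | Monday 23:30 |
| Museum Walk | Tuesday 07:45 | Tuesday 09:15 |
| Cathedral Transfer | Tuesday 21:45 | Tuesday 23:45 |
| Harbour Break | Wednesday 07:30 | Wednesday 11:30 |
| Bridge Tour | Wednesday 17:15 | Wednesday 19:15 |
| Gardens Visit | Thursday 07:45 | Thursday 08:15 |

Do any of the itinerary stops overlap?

No

Sorted by start: Harbour Visit, Castle Walk, Museum Walk, Cathedral Transfer, Harbour Break, Bridge Tour, Gardens Visit.
Castle Walk starts after Harbour Visit ends, so nothing later overlaps Harbour Visit either.
Museum Walk starts after Castle Walk ends, so nothing later overlaps Castle Walk either.
Cathedral Transfer starts after Museum Walk ends, so nothing later overlaps Museum Walk either.
Harbour Break starts after Cathedral Transfer ends, so nothing later overlaps Cathedral Transfer either.
Bridge Tour starts after Harbour Break ends, so nothing later overlaps Harbour Break either.
Gardens Visit starts after Bridge Tour ends.
Every pair is clear; the schedule has no overlaps.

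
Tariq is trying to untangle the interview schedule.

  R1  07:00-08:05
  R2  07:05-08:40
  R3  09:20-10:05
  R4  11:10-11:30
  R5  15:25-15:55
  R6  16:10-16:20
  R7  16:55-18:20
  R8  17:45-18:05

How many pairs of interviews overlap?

2

Sorted by start: R1, R2, R3, R4, R5, R6, R7, R8.
R2 starts before R1 ends → R1 and R2 overlap.
R3 starts after R1 ends — done with R1.
R3 starts after R2 ends — done with R2.
R4 starts after R3 ends — done with R3.
R5 starts after R4 ends — done with R4.
R6 starts after R5 ends — done with R5.
R7 starts after R6 ends — done with R6.
R8 starts before R7 ends → R7 and R8 overlap.
Overlapping pairs: R1 & R2, R7 & R8 — 2 in total.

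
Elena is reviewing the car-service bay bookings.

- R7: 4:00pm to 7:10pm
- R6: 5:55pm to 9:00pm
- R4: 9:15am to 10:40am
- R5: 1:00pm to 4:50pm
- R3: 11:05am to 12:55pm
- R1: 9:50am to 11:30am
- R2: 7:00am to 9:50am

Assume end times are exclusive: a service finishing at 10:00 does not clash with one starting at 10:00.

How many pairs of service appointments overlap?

Sorted by start: R2, R4, R1, R3, R5, R7, R6.
R4 starts before R2 ends → R2 and R4 overlap.
R1 starts exactly when R2 ends (back-to-back, no overlap), so R2 has no further overlaps.
R1 starts before R4 ends → R4 and R1 overlap.
R3 starts after R4 ends, so R4 has no further overlaps.
R3 starts before R1 ends → R1 and R3 overlap.
R5 starts after R1 ends, so R1 has no further overlaps.
R5 starts after R3 ends, so R3 has no further overlaps.
R7 starts before R5 ends → R5 and R7 overlap.
R6 starts after R5 ends.
R6 starts before R7 ends → R7 and R6 overlap.
Overlapping pairs: R1 & R3, R1 & R4, R2 & R4, R5 & R7, R6 & R7 — 5 in total.

5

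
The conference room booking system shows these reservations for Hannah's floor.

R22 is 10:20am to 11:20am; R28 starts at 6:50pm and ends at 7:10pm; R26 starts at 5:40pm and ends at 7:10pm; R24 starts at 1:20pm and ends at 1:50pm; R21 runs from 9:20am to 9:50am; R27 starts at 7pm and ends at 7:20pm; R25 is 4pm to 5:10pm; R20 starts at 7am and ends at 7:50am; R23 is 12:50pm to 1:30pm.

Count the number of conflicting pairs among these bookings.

4

Two intervals overlap when each starts before the other ends.
Sorted by start: R20, R21, R22, R23, R24, R25, R26, R28, R27.
R21 starts after R20 ends; R20 is clear from here.
R22 starts after R21 ends; R21 is clear from here.
R23 starts after R22 ends; R22 is clear from here.
R24 starts before R23 ends → R23 and R24 overlap.
R25 starts after R23 ends; R23 is clear from here.
R25 starts after R24 ends; R24 is clear from here.
R26 starts after R25 ends; R25 is clear from here.
R28 starts before R26 ends → R26 and R28 overlap.
R27 starts before R26 ends → R26 and R27 overlap.
R27 starts before R28 ends → R28 and R27 overlap.
Overlapping pairs: R23 & R24, R26 & R27, R26 & R28, R27 & R28 — 4 in total.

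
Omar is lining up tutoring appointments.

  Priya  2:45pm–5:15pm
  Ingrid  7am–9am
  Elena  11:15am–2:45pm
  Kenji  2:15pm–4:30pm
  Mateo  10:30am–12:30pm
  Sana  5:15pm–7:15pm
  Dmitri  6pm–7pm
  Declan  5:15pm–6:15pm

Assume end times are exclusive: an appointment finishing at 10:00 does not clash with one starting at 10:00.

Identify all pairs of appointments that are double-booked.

Declan & Dmitri, Declan & Sana, Dmitri & Sana, Elena & Kenji, Elena & Mateo, Kenji & Priya

Sorted by start: Ingrid, Mateo, Elena, Kenji, Priya, Sana, Declan, Dmitri.
Mateo starts after Ingrid ends, so Ingrid has no further overlaps.
Elena starts before Mateo ends → Mateo and Elena overlap.
Kenji starts after Mateo ends, so Mateo has no further overlaps.
Kenji starts before Elena ends → Elena and Kenji overlap.
Priya starts exactly when Elena ends (back-to-back, no overlap), so Elena has no further overlaps.
Priya starts before Kenji ends → Kenji and Priya overlap.
Sana starts after Kenji ends, so Kenji has no further overlaps.
Sana starts exactly when Priya ends (back-to-back, no overlap), so Priya has no further overlaps.
Declan starts before Sana ends → Sana and Declan overlap.
Dmitri starts before Sana ends → Sana and Dmitri overlap.
Dmitri starts before Declan ends → Declan and Dmitri overlap.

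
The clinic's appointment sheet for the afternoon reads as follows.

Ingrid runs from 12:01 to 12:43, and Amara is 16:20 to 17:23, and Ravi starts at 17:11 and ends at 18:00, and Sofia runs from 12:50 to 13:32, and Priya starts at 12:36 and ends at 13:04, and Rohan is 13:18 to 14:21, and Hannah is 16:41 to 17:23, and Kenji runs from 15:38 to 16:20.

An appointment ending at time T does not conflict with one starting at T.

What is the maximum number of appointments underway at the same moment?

3

Sort all start/end points and keep a running count:
12:01 start Ingrid → 1
12:36 start Priya → 2
12:43 end Ingrid → 1
12:50 start Sofia → 2
13:04 end Priya → 1
13:18 start Rohan → 2
13:32 end Sofia → 1
14:21 end Rohan → 0
15:38 start Kenji → 1
16:20 end Kenji → 0
16:20 start Amara → 1
16:41 start Hannah → 2
17:11 start Ravi → 3
17:23 end Amara → 2
17:23 end Hannah → 1
18:00 end Ravi → 0
Peak is 3, at 17:11 (Amara, Hannah, Ravi).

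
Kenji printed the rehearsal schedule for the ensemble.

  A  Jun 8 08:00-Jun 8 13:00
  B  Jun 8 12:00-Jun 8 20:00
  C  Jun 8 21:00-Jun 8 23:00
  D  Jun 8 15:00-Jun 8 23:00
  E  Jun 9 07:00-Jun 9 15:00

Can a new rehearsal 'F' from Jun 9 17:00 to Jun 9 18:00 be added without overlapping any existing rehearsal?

Yes — the slot is free

A: ends Jun 8 13:00 at or before F starts Jun 9 17:00 → clear.
B: ends Jun 8 20:00 at or before F starts Jun 9 17:00 → clear.
D: ends Jun 8 23:00 at or before F starts Jun 9 17:00 → clear.
C: ends Jun 8 23:00 at or before F starts Jun 9 17:00 → clear.
E: ends Jun 9 15:00 at or before F starts Jun 9 17:00 → clear.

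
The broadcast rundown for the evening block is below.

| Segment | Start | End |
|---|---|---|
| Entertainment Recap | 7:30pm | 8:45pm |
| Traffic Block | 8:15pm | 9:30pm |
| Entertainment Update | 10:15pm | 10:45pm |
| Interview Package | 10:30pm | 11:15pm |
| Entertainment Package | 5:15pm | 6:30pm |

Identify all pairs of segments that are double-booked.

Entertainment Recap & Traffic Block, Entertainment Update & Interview Package

Sorted by start: Entertainment Package, Entertainment Recap, Traffic Block, Entertainment Update, Interview Package.
Entertainment Recap starts after Entertainment Package ends — done with Entertainment Package.
Traffic Block starts before Entertainment Recap ends → Entertainment Recap and Traffic Block overlap.
Entertainment Update starts after Entertainment Recap ends — done with Entertainment Recap.
Entertainment Update starts after Traffic Block ends — done with Traffic Block.
Interview Package starts before Entertainment Update ends → Entertainment Update and Interview Package overlap.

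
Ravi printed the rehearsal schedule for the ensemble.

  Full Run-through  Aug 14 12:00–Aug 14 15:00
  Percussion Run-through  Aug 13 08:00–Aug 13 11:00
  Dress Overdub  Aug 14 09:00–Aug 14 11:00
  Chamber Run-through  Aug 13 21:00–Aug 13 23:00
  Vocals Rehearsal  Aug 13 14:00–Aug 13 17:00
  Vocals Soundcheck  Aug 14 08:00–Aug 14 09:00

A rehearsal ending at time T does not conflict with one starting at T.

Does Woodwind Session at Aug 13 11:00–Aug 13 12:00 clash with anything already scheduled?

No — it doesn't clash with anything

Percussion Run-through: ends Aug 13 11:00 at or before Woodwind Session starts Aug 13 11:00 → clear.
Vocals Rehearsal: starts Aug 13 14:00 at or after Woodwind Session ends Aug 13 12:00 → clear.
Chamber Run-through: starts Aug 13 21:00 at or after Woodwind Session ends Aug 13 12:00 → clear.
Vocals Soundcheck: starts Aug 14 08:00 at or after Woodwind Session ends Aug 13 12:00 → clear.
Dress Overdub: starts Aug 14 09:00 at or after Woodwind Session ends Aug 13 12:00 → clear.
Full Run-through: starts Aug 14 12:00 at or after Woodwind Session ends Aug 13 12:00 → clear.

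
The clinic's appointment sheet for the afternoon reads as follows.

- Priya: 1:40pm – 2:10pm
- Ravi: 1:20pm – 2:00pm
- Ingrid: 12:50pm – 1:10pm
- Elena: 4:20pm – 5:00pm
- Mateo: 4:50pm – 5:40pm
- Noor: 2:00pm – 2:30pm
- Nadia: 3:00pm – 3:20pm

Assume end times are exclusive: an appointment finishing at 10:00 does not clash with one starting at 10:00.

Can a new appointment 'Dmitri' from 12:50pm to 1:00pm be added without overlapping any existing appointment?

Ingrid: starts 12:50pm before Dmitri ends 1:00pm, and ends 1:10pm after Dmitri starts 12:50pm → overlap.
Ravi: starts 1:20pm at or after Dmitri ends 1:00pm → clear.
Priya: starts 1:40pm at or after Dmitri ends 1:00pm → clear.
Noor: starts 2:00pm at or after Dmitri ends 1:00pm → clear.
Nadia: starts 3:00pm at or after Dmitri ends 1:00pm → clear.
Elena: starts 4:20pm at or after Dmitri ends 1:00pm → clear.
Mateo: starts 4:50pm at or after Dmitri ends 1:00pm → clear.
Dmitri overlaps Ingrid.

No — it overlaps Ingrid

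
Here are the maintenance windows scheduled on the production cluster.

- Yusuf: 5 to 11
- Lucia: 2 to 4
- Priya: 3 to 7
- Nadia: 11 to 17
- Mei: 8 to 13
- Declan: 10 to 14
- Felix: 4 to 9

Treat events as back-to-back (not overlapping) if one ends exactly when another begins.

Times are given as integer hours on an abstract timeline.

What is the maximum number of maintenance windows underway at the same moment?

3

Sweep the timeline, counting +1 at each start and −1 at each end (ends before starts at a tie):
2 start Lucia → 1
3 start Priya → 2
4 end Lucia → 1
4 start Felix → 2
5 start Yusuf → 3
7 end Priya → 2
8 start Mei → 3
9 end Felix → 2
10 start Declan → 3
11 end Yusuf → 2
11 start Nadia → 3
13 end Mei → 2
14 end Declan → 1
17 end Nadia → 0
Peak is 3, at 5 (Felix, Priya, Yusuf).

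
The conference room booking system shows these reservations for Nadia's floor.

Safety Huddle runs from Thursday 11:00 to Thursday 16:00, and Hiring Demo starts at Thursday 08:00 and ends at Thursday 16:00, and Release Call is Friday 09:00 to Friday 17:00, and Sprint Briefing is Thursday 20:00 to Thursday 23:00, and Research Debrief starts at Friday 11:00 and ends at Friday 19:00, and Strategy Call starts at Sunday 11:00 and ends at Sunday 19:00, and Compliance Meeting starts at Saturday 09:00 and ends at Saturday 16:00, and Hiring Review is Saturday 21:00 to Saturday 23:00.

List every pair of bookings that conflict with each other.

Hiring Demo & Safety Huddle, Release Call & Research Debrief

Sorted by start: Hiring Demo, Safety Huddle, Sprint Briefing, Release Call, Research Debrief, Compliance Meeting, Hiring Review, Strategy Call.
Safety Huddle starts before Hiring Demo ends → Hiring Demo and Safety Huddle overlap.
Sprint Briefing starts after Hiring Demo ends, so Hiring Demo has no further overlaps.
Sprint Briefing starts after Safety Huddle ends, so Safety Huddle has no further overlaps.
Release Call starts after Sprint Briefing ends, so Sprint Briefing has no further overlaps.
Research Debrief starts before Release Call ends → Release Call and Research Debrief overlap.
Compliance Meeting starts after Release Call ends, so Release Call has no further overlaps.
Compliance Meeting starts after Research Debrief ends, so Research Debrief has no further overlaps.
Hiring Review starts after Compliance Meeting ends, so Compliance Meeting has no further overlaps.
Strategy Call starts after Hiring Review ends.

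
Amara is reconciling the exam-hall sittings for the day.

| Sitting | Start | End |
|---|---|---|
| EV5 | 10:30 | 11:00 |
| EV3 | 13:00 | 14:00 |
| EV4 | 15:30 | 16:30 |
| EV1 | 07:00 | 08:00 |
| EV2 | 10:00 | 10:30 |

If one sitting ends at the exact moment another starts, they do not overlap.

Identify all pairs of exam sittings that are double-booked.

none

Two intervals overlap when each starts before the other ends.
Sorted by start: EV1, EV2, EV5, EV3, EV4.
EV2 starts after EV1 ends, so nothing later overlaps EV1 either.
EV5 starts exactly when EV2 ends (back-to-back, no overlap), so nothing later overlaps EV2 either.
EV3 starts after EV5 ends, so nothing later overlaps EV5 either.
EV4 starts after EV3 ends.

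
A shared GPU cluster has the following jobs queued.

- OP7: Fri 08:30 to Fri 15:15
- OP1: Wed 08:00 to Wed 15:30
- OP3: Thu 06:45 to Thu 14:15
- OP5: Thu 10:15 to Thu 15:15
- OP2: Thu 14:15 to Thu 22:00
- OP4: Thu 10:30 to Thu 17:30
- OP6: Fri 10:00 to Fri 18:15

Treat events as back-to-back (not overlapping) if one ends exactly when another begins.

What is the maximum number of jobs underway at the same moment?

Walk through starts and ends in time order (an end at T is processed before a start at T):
Wed 08:00 start OP1 → 1
Wed 15:30 end OP1 → 0
Thu 06:45 start OP3 → 1
Thu 10:15 start OP5 → 2
Thu 10:30 start OP4 → 3
Thu 14:15 end OP3 → 2
Thu 14:15 start OP2 → 3
Thu 15:15 end OP5 → 2
Thu 17:30 end OP4 → 1
Thu 22:00 end OP2 → 0
Fri 08:30 start OP7 → 1
Fri 10:00 start OP6 → 2
Fri 15:15 end OP7 → 1
Fri 18:15 end OP6 → 0
Peak is 3, at Thu 10:30 (OP3, OP4, OP5).

3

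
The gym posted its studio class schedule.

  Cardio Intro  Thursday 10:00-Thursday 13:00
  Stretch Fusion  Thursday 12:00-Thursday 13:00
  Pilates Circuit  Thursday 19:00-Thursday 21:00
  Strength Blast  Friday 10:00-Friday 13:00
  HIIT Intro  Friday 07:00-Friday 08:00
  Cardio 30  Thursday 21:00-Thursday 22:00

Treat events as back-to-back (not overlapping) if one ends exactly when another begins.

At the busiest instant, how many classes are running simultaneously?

2

Walk through starts and ends in time order (an end at T is processed before a start at T):
Thursday 10:00 start Cardio Intro → 1
Thursday 12:00 start Stretch Fusion → 2
Thursday 13:00 end Cardio Intro → 1
Thursday 13:00 end Stretch Fusion → 0
Thursday 19:00 start Pilates Circuit → 1
Thursday 21:00 end Pilates Circuit → 0
Thursday 21:00 start Cardio 30 → 1
Thursday 22:00 end Cardio 30 → 0
Friday 07:00 start HIIT Intro → 1
Friday 08:00 end HIIT Intro → 0
Friday 10:00 start Strength Blast → 1
Friday 13:00 end Strength Blast → 0
Peak is 2, at Thursday 12:00 (Cardio Intro, Stretch Fusion).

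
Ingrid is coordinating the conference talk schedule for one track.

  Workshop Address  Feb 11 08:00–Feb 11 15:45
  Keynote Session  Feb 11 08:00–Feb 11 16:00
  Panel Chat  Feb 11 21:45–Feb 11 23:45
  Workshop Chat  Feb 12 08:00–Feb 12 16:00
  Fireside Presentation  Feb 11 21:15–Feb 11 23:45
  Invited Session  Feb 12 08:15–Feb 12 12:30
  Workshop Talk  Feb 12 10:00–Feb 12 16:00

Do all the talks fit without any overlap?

No

Sorted by start: Workshop Address, Keynote Session, Fireside Presentation, Panel Chat, Workshop Chat, Invited Session, Workshop Talk.
Keynote Session starts before Workshop Address ends → Workshop Address and Keynote Session overlap.
That's a conflict, so the schedule is not conflict-free.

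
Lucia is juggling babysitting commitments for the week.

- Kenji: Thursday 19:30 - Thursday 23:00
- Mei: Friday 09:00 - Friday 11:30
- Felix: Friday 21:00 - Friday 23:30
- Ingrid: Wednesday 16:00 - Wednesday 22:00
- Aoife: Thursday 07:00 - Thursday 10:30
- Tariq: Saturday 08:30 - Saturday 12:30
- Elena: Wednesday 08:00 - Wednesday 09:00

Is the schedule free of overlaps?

Yes

Check each pair: they overlap iff neither finishes before the other starts.
Sorted by start: Elena, Ingrid, Aoife, Kenji, Mei, Felix, Tariq.
Ingrid starts after Elena ends, so Elena has no further overlaps.
Aoife starts after Ingrid ends, so Ingrid has no further overlaps.
Kenji starts after Aoife ends, so Aoife has no further overlaps.
Mei starts after Kenji ends, so Kenji has no further overlaps.
Felix starts after Mei ends, so Mei has no further overlaps.
Tariq starts after Felix ends.
Every pair is clear; the schedule has no overlaps.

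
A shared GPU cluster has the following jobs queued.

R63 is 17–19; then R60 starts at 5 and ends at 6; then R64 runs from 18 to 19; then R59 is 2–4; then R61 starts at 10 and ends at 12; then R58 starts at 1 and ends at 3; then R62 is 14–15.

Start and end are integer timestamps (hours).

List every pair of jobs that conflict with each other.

Sorted by start: R58, R59, R60, R61, R62, R63, R64.
R59 starts before R58 ends → R58 and R59 overlap.
R60 starts after R58 ends; R58 is clear from here.
R60 starts after R59 ends; R59 is clear from here.
R61 starts after R60 ends; R60 is clear from here.
R62 starts after R61 ends; R61 is clear from here.
R63 starts after R62 ends; R62 is clear from here.
R64 starts before R63 ends → R63 and R64 overlap.

R58 & R59, R63 & R64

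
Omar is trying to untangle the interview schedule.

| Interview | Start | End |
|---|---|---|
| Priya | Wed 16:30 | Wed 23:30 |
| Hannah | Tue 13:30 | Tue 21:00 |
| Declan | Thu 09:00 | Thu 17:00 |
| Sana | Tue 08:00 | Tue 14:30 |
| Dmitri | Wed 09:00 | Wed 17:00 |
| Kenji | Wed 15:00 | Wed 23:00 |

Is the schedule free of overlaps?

No

Two intervals overlap when each starts before the other ends.
Sorted by start: Sana, Hannah, Dmitri, Kenji, Priya, Declan.
Hannah starts before Sana ends → Sana and Hannah overlap.
That's a conflict, so the schedule is not conflict-free.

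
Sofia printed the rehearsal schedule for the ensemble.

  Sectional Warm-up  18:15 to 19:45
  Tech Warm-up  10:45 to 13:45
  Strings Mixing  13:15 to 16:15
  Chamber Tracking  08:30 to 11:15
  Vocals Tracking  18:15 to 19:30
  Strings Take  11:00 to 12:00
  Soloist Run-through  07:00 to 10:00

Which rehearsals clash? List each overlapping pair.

Sorted by start: Soloist Run-through, Chamber Tracking, Tech Warm-up, Strings Take, Strings Mixing, Vocals Tracking, Sectional Warm-up.
Chamber Tracking starts before Soloist Run-through ends → Soloist Run-through and Chamber Tracking overlap.
Tech Warm-up starts after Soloist Run-through ends — done with Soloist Run-through.
Tech Warm-up starts before Chamber Tracking ends → Chamber Tracking and Tech Warm-up overlap.
Strings Take starts before Chamber Tracking ends → Chamber Tracking and Strings Take overlap.
Strings Mixing starts after Chamber Tracking ends — done with Chamber Tracking.
Strings Take starts before Tech Warm-up ends → Tech Warm-up and Strings Take overlap.
Strings Mixing starts before Tech Warm-up ends → Tech Warm-up and Strings Mixing overlap.
Vocals Tracking starts after Tech Warm-up ends — done with Tech Warm-up.
Strings Mixing starts after Strings Take ends — done with Strings Take.
Vocals Tracking starts after Strings Mixing ends — done with Strings Mixing.
Sectional Warm-up starts before Vocals Tracking ends → Vocals Tracking and Sectional Warm-up overlap.

Chamber Tracking & Soloist Run-through, Chamber Tracking & Strings Take, Chamber Tracking & Tech Warm-up, Sectional Warm-up & Vocals Tracking, Strings Mixing & Tech Warm-up, Strings Take & Tech Warm-up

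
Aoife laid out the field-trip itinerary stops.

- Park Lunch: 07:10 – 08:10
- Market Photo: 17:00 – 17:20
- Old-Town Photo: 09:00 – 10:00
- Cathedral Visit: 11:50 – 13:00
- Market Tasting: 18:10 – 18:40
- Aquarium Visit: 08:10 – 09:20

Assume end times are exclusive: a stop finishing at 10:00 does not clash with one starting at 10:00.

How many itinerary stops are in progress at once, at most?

Sweep the timeline, counting +1 at each start and −1 at each end (ends before starts at a tie):
07:10 start Park Lunch → 1
08:10 end Park Lunch → 0
08:10 start Aquarium Visit → 1
09:00 start Old-Town Photo → 2
09:20 end Aquarium Visit → 1
10:00 end Old-Town Photo → 0
11:50 start Cathedral Visit → 1
13:00 end Cathedral Visit → 0
17:00 start Market Photo → 1
17:20 end Market Photo → 0
18:10 start Market Tasting → 1
18:40 end Market Tasting → 0
Peak is 2, at 09:00 (Aquarium Visit, Old-Town Photo).

2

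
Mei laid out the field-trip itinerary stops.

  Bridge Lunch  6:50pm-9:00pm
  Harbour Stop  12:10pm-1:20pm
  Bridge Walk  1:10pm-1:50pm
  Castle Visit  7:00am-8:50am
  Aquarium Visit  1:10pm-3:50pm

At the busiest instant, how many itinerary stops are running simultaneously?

Sweep the timeline, counting +1 at each start and −1 at each end (ends before starts at a tie):
7:00am start Castle Visit → 1
8:50am end Castle Visit → 0
12:10pm start Harbour Stop → 1
1:10pm start Aquarium Visit → 2
1:10pm start Bridge Walk → 3
1:20pm end Harbour Stop → 2
1:50pm end Bridge Walk → 1
3:50pm end Aquarium Visit → 0
6:50pm start Bridge Lunch → 1
9:00pm end Bridge Lunch → 0
Peak is 3, at 1:10pm (Aquarium Visit, Bridge Walk, Harbour Stop).

3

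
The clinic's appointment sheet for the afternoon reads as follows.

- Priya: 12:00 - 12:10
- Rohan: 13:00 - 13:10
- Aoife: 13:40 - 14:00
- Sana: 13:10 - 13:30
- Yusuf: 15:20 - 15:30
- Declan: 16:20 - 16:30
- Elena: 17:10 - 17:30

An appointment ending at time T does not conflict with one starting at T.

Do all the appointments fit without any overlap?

Sorted by start: Priya, Rohan, Sana, Aoife, Yusuf, Declan, Elena.
Rohan starts after Priya ends, so nothing later overlaps Priya either.
Sana starts exactly when Rohan ends (back-to-back, no overlap), so nothing later overlaps Rohan either.
Aoife starts after Sana ends, so nothing later overlaps Sana either.
Yusuf starts after Aoife ends, so nothing later overlaps Aoife either.
Declan starts after Yusuf ends, so nothing later overlaps Yusuf either.
Elena starts after Declan ends.
Every pair is clear; the schedule has no overlaps.

Yes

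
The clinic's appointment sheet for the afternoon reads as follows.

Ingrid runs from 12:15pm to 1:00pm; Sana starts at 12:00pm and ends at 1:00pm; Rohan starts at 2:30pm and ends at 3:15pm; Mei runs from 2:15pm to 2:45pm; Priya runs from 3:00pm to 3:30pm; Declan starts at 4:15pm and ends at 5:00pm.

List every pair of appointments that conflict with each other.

Check each pair: they overlap iff neither finishes before the other starts.
Sorted by start: Sana, Ingrid, Mei, Rohan, Priya, Declan.
Ingrid starts before Sana ends → Sana and Ingrid overlap.
Mei starts after Sana ends, so nothing later overlaps Sana either.
Mei starts after Ingrid ends, so nothing later overlaps Ingrid either.
Rohan starts before Mei ends → Mei and Rohan overlap.
Priya starts after Mei ends, so nothing later overlaps Mei either.
Priya starts before Rohan ends → Rohan and Priya overlap.
Declan starts after Rohan ends.
Declan starts after Priya ends.

Ingrid & Sana, Mei & Rohan, Priya & Rohan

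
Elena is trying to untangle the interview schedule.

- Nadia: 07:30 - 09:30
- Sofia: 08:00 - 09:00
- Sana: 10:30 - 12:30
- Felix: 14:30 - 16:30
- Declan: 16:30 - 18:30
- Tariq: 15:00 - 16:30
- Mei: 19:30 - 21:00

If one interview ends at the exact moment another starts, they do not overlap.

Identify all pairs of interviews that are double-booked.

Felix & Tariq, Nadia & Sofia

Check each pair: they overlap iff neither finishes before the other starts.
Sorted by start: Nadia, Sofia, Sana, Felix, Tariq, Declan, Mei.
Sofia starts before Nadia ends → Nadia and Sofia overlap.
Sana starts after Nadia ends, so nothing later overlaps Nadia either.
Sana starts after Sofia ends, so nothing later overlaps Sofia either.
Felix starts after Sana ends, so nothing later overlaps Sana either.
Tariq starts before Felix ends → Felix and Tariq overlap.
Declan starts exactly when Felix ends (back-to-back, no overlap), so nothing later overlaps Felix either.
Declan starts exactly when Tariq ends (back-to-back, no overlap), so nothing later overlaps Tariq either.
Mei starts after Declan ends.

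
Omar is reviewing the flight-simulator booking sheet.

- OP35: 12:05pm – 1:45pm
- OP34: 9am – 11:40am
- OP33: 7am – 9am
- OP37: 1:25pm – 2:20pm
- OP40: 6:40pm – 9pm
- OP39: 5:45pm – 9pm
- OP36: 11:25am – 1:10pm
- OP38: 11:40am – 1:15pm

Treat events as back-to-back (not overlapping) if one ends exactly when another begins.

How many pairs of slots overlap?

6

Check each pair: they overlap iff neither finishes before the other starts.
Sorted by start: OP33, OP34, OP36, OP38, OP35, OP37, OP39, OP40.
OP34 starts exactly when OP33 ends (back-to-back, no overlap); OP33 is clear from here.
OP36 starts before OP34 ends → OP34 and OP36 overlap.
OP38 starts exactly when OP34 ends (back-to-back, no overlap); OP34 is clear from here.
OP38 starts before OP36 ends → OP36 and OP38 overlap.
OP35 starts before OP36 ends → OP36 and OP35 overlap.
OP37 starts after OP36 ends; OP36 is clear from here.
OP35 starts before OP38 ends → OP38 and OP35 overlap.
OP37 starts after OP38 ends; OP38 is clear from here.
OP37 starts before OP35 ends → OP35 and OP37 overlap.
OP39 starts after OP35 ends; OP35 is clear from here.
OP39 starts after OP37 ends; OP37 is clear from here.
OP40 starts before OP39 ends → OP39 and OP40 overlap.
Overlapping pairs: OP34 & OP36, OP35 & OP36, OP35 & OP37, OP35 & OP38, OP36 & OP38, OP39 & OP40 — 6 in total.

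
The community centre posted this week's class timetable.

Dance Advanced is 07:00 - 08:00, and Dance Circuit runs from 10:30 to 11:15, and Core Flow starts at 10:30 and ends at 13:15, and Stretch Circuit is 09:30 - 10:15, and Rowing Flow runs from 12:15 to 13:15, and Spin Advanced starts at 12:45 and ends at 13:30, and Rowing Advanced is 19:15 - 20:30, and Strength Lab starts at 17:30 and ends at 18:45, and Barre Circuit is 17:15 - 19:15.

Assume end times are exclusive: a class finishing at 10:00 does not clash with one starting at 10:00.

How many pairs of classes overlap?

5

Check each pair: they overlap iff neither finishes before the other starts.
Sorted by start: Dance Advanced, Stretch Circuit, Dance Circuit, Core Flow, Rowing Flow, Spin Advanced, Barre Circuit, Strength Lab, Rowing Advanced.
Stretch Circuit starts after Dance Advanced ends — done with Dance Advanced.
Dance Circuit starts after Stretch Circuit ends — done with Stretch Circuit.
Core Flow starts before Dance Circuit ends → Dance Circuit and Core Flow overlap.
Rowing Flow starts after Dance Circuit ends — done with Dance Circuit.
Rowing Flow starts before Core Flow ends → Core Flow and Rowing Flow overlap.
Spin Advanced starts before Core Flow ends → Core Flow and Spin Advanced overlap.
Barre Circuit starts after Core Flow ends — done with Core Flow.
Spin Advanced starts before Rowing Flow ends → Rowing Flow and Spin Advanced overlap.
Barre Circuit starts after Rowing Flow ends — done with Rowing Flow.
Barre Circuit starts after Spin Advanced ends — done with Spin Advanced.
Strength Lab starts before Barre Circuit ends → Barre Circuit and Strength Lab overlap.
Rowing Advanced starts exactly when Barre Circuit ends (back-to-back, no overlap).
Rowing Advanced starts after Strength Lab ends.
Overlapping pairs: Barre Circuit & Strength Lab, Core Flow & Dance Circuit, Core Flow & Rowing Flow, Core Flow & Spin Advanced, Rowing Flow & Spin Advanced — 5 in total.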